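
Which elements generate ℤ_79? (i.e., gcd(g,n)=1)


g generates ℤ_n iff gcd(g,n) = 1
Prime factors of 79: 79
Generators are g ∈ {1,...,78} not divisible by any of these primes.
Generators: {1, 2, 3, 4, 5, 6, 7, 8, 9, 10, 11, 12, 13, 14, 15, 16, 17, 18, 19, 20, 21, 22, 23, 24, 25, 26, 27, 28, 29, 30, 31, 32, 33, 34, 35, 36, 37, 38, 39, 40, 41, 42, 43, 44, 45, 46, 47, 48, 49, 50, 51, 52, 53, 54, 55, 56, 57, 58, 59, 60, 61, 62, 63, 64, 65, 66, 67, 68, 69, 70, 71, 72, 73, 74, 75, 76, 77, 78}
Number of generators = φ(79) = 78

Generators of ℤ_79 = {1, 2, 3, 4, 5, 6, 7, 8, 9, 10, 11, 12, 13, 14, 15, 16, 17, 18, 19, 20, 21, 22, 23, 24, 25, 26, 27, 28, 29, 30, 31, 32, 33, 34, 35, 36, 37, 38, 39, 40, 41, 42, 43, 44, 45, 46, 47, 48, 49, 50, 51, 52, 53, 54, 55, 56, 57, 58, 59, 60, 61, 62, 63, 64, 65, 66, 67, 68, 69, 70, 71, 72, 73, 74, 75, 76, 77, 78}


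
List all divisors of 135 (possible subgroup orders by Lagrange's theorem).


Lagrange's theorem: |H| divides |G|
|G| = 135
Divisors of 135: 1, 3, 5, 9, 15, 27, 45, 135

Possible subgroup orders: {1, 3, 5, 9, 15, 27, 45, 135}


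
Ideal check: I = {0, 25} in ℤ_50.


Check ideal conditions for I = {0, 25} in ℤ_50:
(1) I is an additive subgroup? Yes
(2) For r ∈ ℤ_50 and a ∈ I: r·a ∈ I? Yes

Yes, I is an ideal of ℤ_50


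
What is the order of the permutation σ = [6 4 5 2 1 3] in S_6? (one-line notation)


Cycle decomposition: (1 6 3 5) (2 4)
Cycle lengths: 4, 2
Order = lcm(4, 2) = 4

ord(σ) = 4


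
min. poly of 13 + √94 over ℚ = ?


Let α = 13 + √94. Then α - 13 = √94, so (α - 13)² = 94, giving α² - 26α + 75 = 0. Degree 2 and α ∉ ℚ, so this is the minimal polynomial.

Minimal polynomial: x² - 26x + 75


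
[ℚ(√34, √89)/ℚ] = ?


[ℚ(√34,√89):ℚ] = [ℚ(√34,√89):ℚ(√34)]·[ℚ(√34):ℚ] = 2·2 = 4

[ℚ(√34, √89)/ℚ] = 4


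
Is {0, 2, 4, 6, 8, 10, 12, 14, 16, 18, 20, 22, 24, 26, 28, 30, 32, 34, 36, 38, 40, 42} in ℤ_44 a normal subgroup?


H = {0, 2, 4, 6, 8, 10, 12, 14, 16, 18, 20, 22, 24, 26, 28, 30, 32, 34, 36, 38, 40, 42} in ℤ_44
ℤ_44 is abelian; every subgroup of an abelian group is normal

Yes, normal subgroup


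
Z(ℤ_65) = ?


Z(G) = {g ∈ G | gx = xg for all x ∈ G}
ℤ_65 is abelian, so Z(G) = G

Z(ℤ_65) = ℤ_65


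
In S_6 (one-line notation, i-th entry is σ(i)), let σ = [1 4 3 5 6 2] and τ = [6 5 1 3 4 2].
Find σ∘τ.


σ∘τ: apply τ first, then σ
1 →τ 6 →σ 2
2 →τ 5 →σ 6
3 →τ 1 →σ 1
4 →τ 3 →σ 3
5 →τ 4 →σ 5
6 →τ 2 →σ 4

σ∘τ = [2 6 1 3 5 4]


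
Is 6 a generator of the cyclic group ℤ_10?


g generates ℤ_n iff gcd(g, n) = 1
gcd(6, 10) = 2
Since gcd = 2 ≠ 1, ⟨6⟩ has order 5 < 10, so 6 is not a generator.

No, 6 does not generate ℤ_10


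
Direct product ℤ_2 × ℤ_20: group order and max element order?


|ℤ_2 × ℤ_20| = 2 × 20 = 40
Max element order = lcm(2,20) = 20
Cyclic? No (gcd=2)

|ℤ_2×ℤ_20| = 40, max element order = 20


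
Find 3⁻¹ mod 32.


Use the extended Euclidean algorithm to write 1 = 3·s + 32·t; then s mod 32 is the inverse.
Euclidean algorithm:
  3 = 0·32 + 3
  32 = 10·3 + 2
  3 = 1·2 + 1
  2 = 2·1 + 0
gcd(3,32) = 1
Back-substitution gives: 3·(11) + 32·(-1) = 1
So 3⁻¹ ≡ 11 ≡ 11 (mod 32)
Check: 3 × 11 = 33 ≡ 1 (mod 32) ✓

3⁻¹ ≡ 11 (mod 32)


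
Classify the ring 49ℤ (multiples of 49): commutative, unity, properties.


49ℤ is a commutative ring under +,× but has no multiplicative identity (1 ∉ 49ℤ); it has no zero divisors, but without unity it is not an integral domain
Commutative: Yes
Integral domain: No
Has unity: No

49ℤ (multiples of 49): Commutative=Yes, Unity=No


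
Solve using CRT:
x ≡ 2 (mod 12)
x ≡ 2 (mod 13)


m₁ = 12, m₂ = 13, gcd = 1, so CRT applies. M = m₁·m₂ = 156
Let M₁ = M/m₁ = 13, M₂ = M/m₂ = 12
Find y₁ ≡ M₁⁻¹ (mod m₁): 13⁻¹ ≡ 1 (mod 12)
Find y₂ ≡ M₂⁻¹ (mod m₂): 12⁻¹ ≡ 12 (mod 13)
x = a₁·M₁·y₁ + a₂·M₂·y₂ = 2·13·1 + 2·12·12 = 314
Reduce mod 156: x ≡ 2
Check: 2 mod 12 = 2 ✓, 2 mod 13 = 2 ✓

x ≡ 2 (mod 156)


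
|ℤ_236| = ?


ℤ_n has n elements.

|ℤ_236| = 236


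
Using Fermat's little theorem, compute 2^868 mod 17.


Fermat's little theorem: if p is prime and gcd(a,p)=1, then a^(p-1) ≡ 1 (mod p)
p = 17 is prime, gcd(2,17) = 1
Reduce exponent: 868 mod 16 = 4
So 2^868 ≡ 2^4 (mod 17)
2^4 mod 17 = 16

2^868 ≡ 16 (mod 17)


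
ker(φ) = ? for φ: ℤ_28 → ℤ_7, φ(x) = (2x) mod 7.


Kernel = preimage of identity
ker(φ) = {x ∈ ℤ_28 : 2x ≡ 0 (mod 7)}. Since 7 | 28, φ is well-defined. The kernel is the cyclic subgroup ⟨7⟩ of ℤ_28 (order 4), i.e. {0, 7, 14, 21}

ker(φ) = {0, 7, 14, 21}


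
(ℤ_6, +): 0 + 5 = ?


Operation: addition mod 6
0 + 5 = (a + b) mod 6 with a = 0, b = 5

0 + 5 = 5


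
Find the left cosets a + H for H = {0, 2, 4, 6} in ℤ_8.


H = {0, 2, 4, 6}, |H| = 4
Number of cosets = |G|/|H| = 8/4 = 2
0 + H = {0, 2, 4, 6}
1 + H = {1, 3, 5, 7}

Cosets: 0+H={0,2,4,6}; 1+H={1,3,5,7}


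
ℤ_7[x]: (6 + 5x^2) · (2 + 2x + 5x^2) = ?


Expand and collect like terms; reduce coefficients mod 7:
x^0: 6·2 = 12 ≡ 5 (mod 7)
x^1: 6·2 + 0·2 = 12 ≡ 5 (mod 7)
x^2: 6·5 + 0·2 + 5·2 = 40 ≡ 5 (mod 7)
x^3: 0·5 + 5·2 = 10 ≡ 3 (mod 7)
x^4: 5·5 = 25 ≡ 4 (mod 7)
Result: 5 + 5x + 5x^2 + 3x^3 + 4x^4

f · g = 5 + 5x + 5x^2 + 3x^3 + 4x^4


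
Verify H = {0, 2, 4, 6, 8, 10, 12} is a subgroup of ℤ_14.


Subgroup test for H = {0, 2, 4, 6, 8, 10, 12} in (ℤ_14, +):
(1) 0 ∈ H? Yes
(2) Closure: for all a,b ∈ H, (a+b) mod 14 ∈ H? Yes
(3) Inverses: for all a ∈ H, -a mod 14 ∈ H? Yes

Yes, H is a subgroup of ℤ_14


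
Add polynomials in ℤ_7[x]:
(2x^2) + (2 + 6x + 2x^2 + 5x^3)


Add coefficients mod 7:
x^0: 0 + 2 = 2 (mod 7)
x^1: 0 + 6 = 6 (mod 7)
x^2: 2 + 2 = 4 (mod 7)
x^3: 0 + 5 = 5 (mod 7)
Result: 2 + 6x + 4x^2 + 5x^3

f + g = 2 + 6x + 4x^2 + 5x^3


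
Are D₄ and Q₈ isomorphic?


Comparing D₄ and Q₈:
D₄ has 5 elements of order 2; Q₈ has only 1

No, D₄ ≇ Q₈


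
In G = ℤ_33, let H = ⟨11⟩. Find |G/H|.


|⟨11⟩| = n / gcd(11, 33) = 33 / 11 = 3
H is normal (ℤ_33 is abelian).
|G/H| = |G| / |H| = 33 / 3 = 11

|G/H| = 11


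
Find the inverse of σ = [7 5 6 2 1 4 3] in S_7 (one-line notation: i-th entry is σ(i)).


To find σ⁻¹, swap domain and range:
σ(1) = 7 → σ⁻¹(7) = 1
σ(2) = 5 → σ⁻¹(5) = 2
σ(3) = 6 → σ⁻¹(6) = 3
σ(4) = 2 → σ⁻¹(2) = 4
σ(5) = 1 → σ⁻¹(1) = 5
σ(6) = 4 → σ⁻¹(4) = 6
σ(7) = 3 → σ⁻¹(3) = 7

σ⁻¹ = [5 4 7 6 2 3 1]


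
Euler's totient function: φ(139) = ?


Factor n: 139 = 139
φ(n) = n · ∏(1 - 1/p) over distinct primes p | n
φ(139) = 139 · (1 - 1/139) = 138

φ(139) = 138


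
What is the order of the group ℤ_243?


ℤ_n has n elements.

|ℤ_243| = 243


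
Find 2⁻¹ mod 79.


Use the extended Euclidean algorithm to write 1 = 2·s + 79·t; then s mod 79 is the inverse.
Euclidean algorithm:
  2 = 0·79 + 2
  79 = 39·2 + 1
  2 = 2·1 + 0
gcd(2,79) = 1
Back-substitution gives: 2·(-39) + 79·(1) = 1
So 2⁻¹ ≡ -39 ≡ 40 (mod 79)
Check: 2 × 40 = 80 ≡ 1 (mod 79) ✓

2⁻¹ ≡ 40 (mod 79)


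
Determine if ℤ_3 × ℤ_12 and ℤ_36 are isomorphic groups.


Comparing ℤ_3 × ℤ_12 and ℤ_36:
gcd(3,12) = 3 ≠ 1. Max element order in ℤ_3×ℤ_12 is lcm(3,12) = 12 < 36, so it has no element of order 36

No, ℤ_3 × ℤ_12 ≇ ℤ_36


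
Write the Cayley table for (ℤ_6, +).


Elements: {0, 1, 2, 3, 4, 5}
Operation: addition mod 6
Entry (a, b) = (a + b) mod 6

Cayley table:
  | 0 | 1 | 2 | 3 | 4 | 5
0 | 0 | 1 | 2 | 3 | 4 | 5
1 | 1 | 2 | 3 | 4 | 5 | 0
2 | 2 | 3 | 4 | 5 | 0 | 1
3 | 3 | 4 | 5 | 0 | 1 | 2
4 | 4 | 5 | 0 | 1 | 2 | 3
5 | 5 | 0 | 1 | 2 | 3 | 4


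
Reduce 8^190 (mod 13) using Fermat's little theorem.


Fermat's little theorem: if p is prime and gcd(a,p)=1, then a^(p-1) ≡ 1 (mod p)
p = 13 is prime, gcd(8,13) = 1
Reduce exponent: 190 mod 12 = 10
So 8^190 ≡ 8^10 (mod 13)
8^10 mod 13 = 12

8^190 ≡ 12 (mod 13)


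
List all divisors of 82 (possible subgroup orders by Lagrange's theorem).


Lagrange's theorem: |H| divides |G|
|G| = 82
Divisors of 82: 1, 2, 41, 82

Possible subgroup orders: {1, 2, 41, 82}


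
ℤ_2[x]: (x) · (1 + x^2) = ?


Expand and collect like terms; reduce coefficients mod 2:
x^0: 0·1 = 0 ≡ 0 (mod 2)
x^1: 0·0 + 1·1 = 1 ≡ 1 (mod 2)
x^2: 0·1 + 1·0 = 0 ≡ 0 (mod 2)
x^3: 1·1 = 1 ≡ 1 (mod 2)
Result: x + x^3

f · g = x + x^3


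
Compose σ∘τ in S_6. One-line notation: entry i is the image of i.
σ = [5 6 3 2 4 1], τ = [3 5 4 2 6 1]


σ∘τ: apply τ first, then σ
1 →τ 3 →σ 3
2 →τ 5 →σ 4
3 →τ 4 →σ 2
4 →τ 2 →σ 6
5 →τ 6 →σ 1
6 →τ 1 →σ 5

σ∘τ = [3 4 2 6 1 5]


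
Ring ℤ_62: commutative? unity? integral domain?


ℤ_62 is a commutative ring with unity 1; 62 = 2×31 is composite, so 2·31 ≡ 0 gives zero divisors (not an integral domain)
Commutative: Yes
Integral domain: No
Has unity: Yes

ℤ_62: Commutative=Yes, Unity=Yes


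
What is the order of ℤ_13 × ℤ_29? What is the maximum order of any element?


|ℤ_13 × ℤ_29| = 13 × 29 = 377
Max element order = lcm(13,29) = 377
Cyclic? Yes (gcd=1)

|ℤ_13×ℤ_29| = 377, max element order = 377


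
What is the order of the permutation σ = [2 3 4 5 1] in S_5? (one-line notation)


Cycle decomposition: (1 2 3 4 5)
Cycle lengths: 5
Order = lcm(5) = 5

ord(σ) = 5


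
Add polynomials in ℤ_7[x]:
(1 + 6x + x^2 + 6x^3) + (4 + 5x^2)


Add coefficients mod 7:
x^0: 1 + 4 = 5 (mod 7)
x^1: 6 + 0 = 6 (mod 7)
x^2: 1 + 5 = 6 (mod 7)
x^3: 6 + 0 = 6 (mod 7)
Result: 5 + 6x + 6x^2 + 6x^3

f + g = 5 + 6x + 6x^2 + 6x^3


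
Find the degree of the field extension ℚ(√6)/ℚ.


√6 has minimal polynomial x² - 6 (irreducible over ℚ since 6 is squarefree)

[ℚ(√6)/ℚ] = 2


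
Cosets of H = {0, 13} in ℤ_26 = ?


H = {0, 13}, |H| = 2
Number of cosets = |G|/|H| = 26/2 = 13
0 + H = {0, 13}
1 + H = {1, 14}
2 + H = {2, 15}
3 + H = {3, 16}
4 + H = {4, 17}
5 + H = {5, 18}
6 + H = {6, 19}
7 + H = {7, 20}
8 + H = {8, 21}
9 + H = {9, 22}
10 + H = {10, 23}
11 + H = {11, 24}
12 + H = {12, 25}

Cosets: 0+H={0,13}; 1+H={1,14}; 2+H={2,15}; 3+H={3,16}; 4+H={4,17}; 5+H={5,18}; 6+H={6,19}; 7+H={7,20}; 8+H={8,21}; 9+H={9,22}; 10+H={10,23}; 11+H={11,24}; 12+H={12,25}


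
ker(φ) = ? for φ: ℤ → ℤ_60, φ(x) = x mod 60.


Kernel = preimage of identity
ker(φ) = {x ∈ ℤ : x ≡ 0 (mod 60)} = 60ℤ = {0, ±60, ±120, ...}

ker(φ) = 60ℤ


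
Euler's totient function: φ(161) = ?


Factor n: 161 = 7 × 23
φ(n) = n · ∏(1 - 1/p) over distinct primes p | n
φ(161) = 161 · (1 - 1/7) · (1 - 1/23) = 132

φ(161) = 132


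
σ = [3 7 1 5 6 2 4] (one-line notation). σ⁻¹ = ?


To find σ⁻¹, swap domain and range:
σ(1) = 3 → σ⁻¹(3) = 1
σ(2) = 7 → σ⁻¹(7) = 2
σ(3) = 1 → σ⁻¹(1) = 3
σ(4) = 5 → σ⁻¹(5) = 4
σ(5) = 6 → σ⁻¹(6) = 5
σ(6) = 2 → σ⁻¹(2) = 6
σ(7) = 4 → σ⁻¹(4) = 7

σ⁻¹ = [3 6 1 7 4 5 2]


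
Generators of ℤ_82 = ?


g generates ℤ_n iff gcd(g,n) = 1
Prime factors of 82: 2, 41
Generators are g ∈ {1,...,81} not divisible by any of these primes.
Generators: {1, 3, 5, 7, 9, 11, 13, 15, 17, 19, 21, 23, 25, 27, 29, 31, 33, 35, 37, 39, 43, 45, 47, 49, 51, 53, 55, 57, 59, 61, 63, 65, 67, 69, 71, 73, 75, 77, 79, 81}
Number of generators = φ(82) = 40

Generators of ℤ_82 = {1, 3, 5, 7, 9, 11, 13, 15, 17, 19, 21, 23, 25, 27, 29, 31, 33, 35, 37, 39, 43, 45, 47, 49, 51, 53, 55, 57, 59, 61, 63, 65, 67, 69, 71, 73, 75, 77, 79, 81}


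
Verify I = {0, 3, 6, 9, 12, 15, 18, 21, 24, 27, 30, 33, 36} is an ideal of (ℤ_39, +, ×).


Check ideal conditions for I = {0, 3, 6, 9, 12, 15, 18, 21, 24, 27, 30, 33, 36} in ℤ_39:
(1) I is an additive subgroup? Yes
(2) For r ∈ ℤ_39 and a ∈ I: r·a ∈ I? Yes

Yes, I is an ideal of ℤ_39


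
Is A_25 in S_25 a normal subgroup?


H = A_25 in S_25
A_25 has index 2 in S_25, and every subgroup of index 2 is normal

Yes, normal subgroup


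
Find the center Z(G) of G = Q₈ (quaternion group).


Z(G) = {g ∈ G | gx = xg for all x ∈ G}
In Q₈ = {±1, ±i, ±j, ±k}, only ±1 commute with every element

Z(Q₈ (quaternion group)) = {1, -1}


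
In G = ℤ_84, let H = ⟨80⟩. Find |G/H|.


|⟨80⟩| = n / gcd(80, 84) = 84 / 4 = 21
H is normal (ℤ_84 is abelian).
|G/H| = |G| / |H| = 84 / 21 = 4

|G/H| = 4


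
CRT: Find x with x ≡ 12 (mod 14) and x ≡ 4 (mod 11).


m₁ = 14, m₂ = 11, gcd = 1, so CRT applies. M = m₁·m₂ = 154
Let M₁ = M/m₁ = 11, M₂ = M/m₂ = 14
Find y₁ ≡ M₁⁻¹ (mod m₁): 11⁻¹ ≡ 9 (mod 14)
Find y₂ ≡ M₂⁻¹ (mod m₂): 14⁻¹ ≡ 4 (mod 11)
x = a₁·M₁·y₁ + a₂·M₂·y₂ = 12·11·9 + 4·14·4 = 1412
Reduce mod 154: x ≡ 26
Check: 26 mod 14 = 12 ✓, 26 mod 11 = 4 ✓

x ≡ 26 (mod 154)


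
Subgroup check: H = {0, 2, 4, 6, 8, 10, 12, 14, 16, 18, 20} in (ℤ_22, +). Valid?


Subgroup test for H = {0, 2, 4, 6, 8, 10, 12, 14, 16, 18, 20} in (ℤ_22, +):
(1) 0 ∈ H? Yes
(2) Closure: for all a,b ∈ H, (a+b) mod 22 ∈ H? Yes
(3) Inverses: for all a ∈ H, -a mod 22 ∈ H? Yes

Yes, H is a subgroup of ℤ_22


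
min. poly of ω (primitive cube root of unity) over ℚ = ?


ω satisfies x² + x + 1 = 0 (the cyclotomic polynomial Φ₃)

Minimal polynomial: x² + x + 1


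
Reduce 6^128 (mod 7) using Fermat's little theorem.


Fermat's little theorem: if p is prime and gcd(a,p)=1, then a^(p-1) ≡ 1 (mod p)
p = 7 is prime, gcd(6,7) = 1
Reduce exponent: 128 mod 6 = 2
So 6^128 ≡ 6^2 (mod 7)
6^2 mod 7 = 1

6^128 ≡ 1 (mod 7)


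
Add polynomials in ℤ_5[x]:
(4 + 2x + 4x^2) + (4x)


Add coefficients mod 5:
x^0: 4 + 0 = 4 (mod 5)
x^1: 2 + 4 = 1 (mod 5)
x^2: 4 + 0 = 4 (mod 5)
Result: 4 + x + 4x^2

f + g = 4 + x + 4x^2


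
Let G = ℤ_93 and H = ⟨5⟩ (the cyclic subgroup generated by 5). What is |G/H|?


|⟨5⟩| = n / gcd(5, 93) = 93 / 1 = 93
H is normal (ℤ_93 is abelian).
|G/H| = |G| / |H| = 93 / 93 = 1

|G/H| = 1


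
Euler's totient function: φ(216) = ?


Factor n: 216 = 2^3 × 3^3
φ(n) = n · ∏(1 - 1/p) over distinct primes p | n
φ(216) = 216 · (1 - 1/2) · (1 - 1/3) = 72

φ(216) = 72


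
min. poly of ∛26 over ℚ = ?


∛26 satisfies x³ - 26 = 0, irreducible over ℚ (no rational root; 26 is not a perfect cube)

Minimal polynomial: x³ - 26


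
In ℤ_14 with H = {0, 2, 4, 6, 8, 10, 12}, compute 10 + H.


10 + H = {10 + h (mod 14) : h ∈ H}
10+0=10, 10+2=12, 10+4=0, 10+6=2, 10+8=4, 10+10=6, 10+12=8
10 + H = {0, 2, 4, 6, 8, 10, 12} = 0 + H

10 + H = {0, 2, 4, 6, 8, 10, 12}


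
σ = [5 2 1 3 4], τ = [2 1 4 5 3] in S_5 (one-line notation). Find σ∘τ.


σ∘τ: apply τ first, then σ
1 →τ 2 →σ 2
2 →τ 1 →σ 5
3 →τ 4 →σ 3
4 →τ 5 →σ 4
5 →τ 3 →σ 1

σ∘τ = [2 5 3 4 1]


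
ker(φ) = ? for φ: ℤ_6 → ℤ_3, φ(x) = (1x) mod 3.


Kernel = preimage of identity
ker(φ) = {x ∈ ℤ_6 : 1x ≡ 0 (mod 3)}. Since 3 | 6, φ is well-defined. The kernel is the cyclic subgroup ⟨3⟩ of ℤ_6 (order 2), i.e. {0, 3}

ker(φ) = {0, 3}


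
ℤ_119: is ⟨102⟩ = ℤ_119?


g generates ℤ_n iff gcd(g, n) = 1
gcd(102, 119) = 17
Since gcd = 17 ≠ 1, ⟨102⟩ has order 7 < 119, so 102 is not a generator.

No, 102 does not generate ℤ_119


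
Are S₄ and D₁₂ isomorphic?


Comparing S₄ and D₁₂:
S₄ has trivial center; D₁₂ has center {e, r⁶}

No, S₄ ≇ D₁₂


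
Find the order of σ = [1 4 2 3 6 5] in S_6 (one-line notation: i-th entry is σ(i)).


Cycle decomposition: (2 4 3) (5 6)
Cycle lengths: 3, 2
Order = lcm(3, 2) = 6

ord(σ) = 6


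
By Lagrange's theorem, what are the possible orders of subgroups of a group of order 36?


Lagrange's theorem: |H| divides |G|
|G| = 36
Divisors of 36: 1, 2, 3, 4, 6, 9, 12, 18, 36

Possible subgroup orders: {1, 2, 3, 4, 6, 9, 12, 18, 36}


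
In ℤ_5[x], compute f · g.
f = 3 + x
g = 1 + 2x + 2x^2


Expand and collect like terms; reduce coefficients mod 5:
x^0: 3·1 = 3 ≡ 3 (mod 5)
x^1: 3·2 + 1·1 = 7 ≡ 2 (mod 5)
x^2: 3·2 + 1·2 = 8 ≡ 3 (mod 5)
x^3: 1·2 = 2 ≡ 2 (mod 5)
Result: 3 + 2x + 3x^2 + 2x^3

f · g = 3 + 2x + 3x^2 + 2x^3


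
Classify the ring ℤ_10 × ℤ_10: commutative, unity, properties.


Direct product ring; commutative with unity (1,1); but (1,0)·(0,1) = (0,0) gives zero divisors, so not an integral domain
Commutative: Yes
Integral domain: No
Has unity: Yes

ℤ_10 × ℤ_10: Commutative=Yes, Unity=Yes


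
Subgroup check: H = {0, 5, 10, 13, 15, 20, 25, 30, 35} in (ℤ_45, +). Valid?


Subgroup test for H = {0, 5, 10, 13, 15, 20, 25, 30, 35} in (ℤ_45, +):
(1) 0 ∈ H? Yes
(2) Closure: for all a,b ∈ H, (a+b) mod 45 ∈ H? No  [counterexample: 5 + 13 = 18 ∉ H]
(3) Inverses: for all a ∈ H, -a mod 45 ∈ H? No

No, H is not a subgroup of ℤ_45


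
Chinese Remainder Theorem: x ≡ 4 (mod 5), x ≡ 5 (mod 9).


m₁ = 5, m₂ = 9, gcd = 1, so CRT applies. M = m₁·m₂ = 45
Let M₁ = M/m₁ = 9, M₂ = M/m₂ = 5
Find y₁ ≡ M₁⁻¹ (mod m₁): 9⁻¹ ≡ 4 (mod 5)
Find y₂ ≡ M₂⁻¹ (mod m₂): 5⁻¹ ≡ 2 (mod 9)
x = a₁·M₁·y₁ + a₂·M₂·y₂ = 4·9·4 + 5·5·2 = 194
Reduce mod 45: x ≡ 14
Check: 14 mod 5 = 4 ✓, 14 mod 9 = 5 ✓

x ≡ 14 (mod 45)


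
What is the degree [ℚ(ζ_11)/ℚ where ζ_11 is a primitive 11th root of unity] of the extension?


[ℚ(ζ_n):ℚ] = deg Φ_n(x) = φ(n). Here φ(11) = 10

[ℚ(ζ_11)/ℚ where ζ_11 is a primitive 11th root of unity] = 10


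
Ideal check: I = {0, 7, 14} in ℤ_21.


Check ideal conditions for I = {0, 7, 14} in ℤ_21:
(1) I is an additive subgroup? Yes
(2) For r ∈ ℤ_21 and a ∈ I: r·a ∈ I? Yes

Yes, I is an ideal of ℤ_21


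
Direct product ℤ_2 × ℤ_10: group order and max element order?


|ℤ_2 × ℤ_10| = 2 × 10 = 20
Max element order = lcm(2,10) = 10
Cyclic? No (gcd=2)

|ℤ_2×ℤ_10| = 20, max element order = 10


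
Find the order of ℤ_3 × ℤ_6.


|A × B| = |A| · |B|
|ℤ_3 × ℤ_6| = 3 × 6 = 18

|ℤ_3 × ℤ_6| = 18


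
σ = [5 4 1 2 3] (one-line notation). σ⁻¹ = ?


To find σ⁻¹, swap domain and range:
σ(1) = 5 → σ⁻¹(5) = 1
σ(2) = 4 → σ⁻¹(4) = 2
σ(3) = 1 → σ⁻¹(1) = 3
σ(4) = 2 → σ⁻¹(2) = 4
σ(5) = 3 → σ⁻¹(3) = 5

σ⁻¹ = [3 4 5 2 1]


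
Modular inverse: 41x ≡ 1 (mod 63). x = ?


Use the extended Euclidean algorithm to write 1 = 41·s + 63·t; then s mod 63 is the inverse.
Euclidean algorithm:
  41 = 0·63 + 41
  63 = 1·41 + 22
  41 = 1·22 + 19
  22 = 1·19 + 3
  19 = 6·3 + 1
  3 = 3·1 + 0
gcd(41,63) = 1
Back-substitution gives: 41·(20) + 63·(-13) = 1
So 41⁻¹ ≡ 20 ≡ 20 (mod 63)
Check: 41 × 20 = 820 ≡ 1 (mod 63) ✓

41⁻¹ ≡ 20 (mod 63)


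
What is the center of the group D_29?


Z(G) = {g ∈ G | gx = xg for all x ∈ G}
For odd n, Z(D_n) = {e}: no nontrivial rotation commutes with all reflections

Z(D_29) = {e}


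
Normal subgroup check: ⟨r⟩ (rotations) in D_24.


H = ⟨r⟩ (rotations) in D_24
The rotation subgroup ⟨r⟩ has index 2 in D_24, so it is normal

Yes, normal subgroup


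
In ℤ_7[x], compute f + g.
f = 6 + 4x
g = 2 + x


Add coefficients mod 7:
x^0: 6 + 2 = 1 (mod 7)
x^1: 4 + 1 = 5 (mod 7)
Result: 1 + 5x

f + g = 1 + 5x


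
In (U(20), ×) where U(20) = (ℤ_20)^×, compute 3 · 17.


Operation: multiplication mod 20
3 · 17 = (a × b) mod 20 with a = 3, b = 17

3 · 17 = 11


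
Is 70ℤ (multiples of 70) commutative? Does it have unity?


70ℤ is a commutative ring under +,× but has no multiplicative identity (1 ∉ 70ℤ); it has no zero divisors, but without unity it is not an integral domain
Commutative: Yes
Integral domain: No
Has unity: No

70ℤ (multiples of 70): Commutative=Yes, Unity=No


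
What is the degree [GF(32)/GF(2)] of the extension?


GF(32) = GF(2^5), so the extension degree is 5

[GF(32)/GF(2)] = 5


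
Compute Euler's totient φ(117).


Factor n: 117 = 3^2 × 13
φ(n) = n · ∏(1 - 1/p) over distinct primes p | n
φ(117) = 117 · (1 - 1/3) · (1 - 1/13) = 72

φ(117) = 72


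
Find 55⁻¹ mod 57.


Use the extended Euclidean algorithm to write 1 = 55·s + 57·t; then s mod 57 is the inverse.
Euclidean algorithm:
  55 = 0·57 + 55
  57 = 1·55 + 2
  55 = 27·2 + 1
  2 = 2·1 + 0
gcd(55,57) = 1
Back-substitution gives: 55·(28) + 57·(-27) = 1
So 55⁻¹ ≡ 28 ≡ 28 (mod 57)
Check: 55 × 28 = 1540 ≡ 1 (mod 57) ✓

55⁻¹ ≡ 28 (mod 57)


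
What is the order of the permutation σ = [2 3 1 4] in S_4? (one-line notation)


Cycle decomposition: (1 2 3)
Cycle lengths: 3
Order = lcm(3) = 3

ord(σ) = 3


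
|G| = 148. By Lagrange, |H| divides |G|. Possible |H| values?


Lagrange's theorem: |H| divides |G|
|G| = 148
Divisors of 148: 1, 2, 4, 37, 74, 148

Possible subgroup orders: {1, 2, 4, 37, 74, 148}


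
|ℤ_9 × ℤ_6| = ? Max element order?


|ℤ_9 × ℤ_6| = 9 × 6 = 54
Max element order = lcm(9,6) = 18
Cyclic? No (gcd=3)

|ℤ_9×ℤ_6| = 54, max element order = 18


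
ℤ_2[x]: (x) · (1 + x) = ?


Expand and collect like terms; reduce coefficients mod 2:
x^0: 0·1 = 0 ≡ 0 (mod 2)
x^1: 0·1 + 1·1 = 1 ≡ 1 (mod 2)
x^2: 1·1 = 1 ≡ 1 (mod 2)
Result: x + x^2

f · g = x + x^2


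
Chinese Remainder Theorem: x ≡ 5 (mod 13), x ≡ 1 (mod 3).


m₁ = 13, m₂ = 3, gcd = 1, so CRT applies. M = m₁·m₂ = 39
Let M₁ = M/m₁ = 3, M₂ = M/m₂ = 13
Find y₁ ≡ M₁⁻¹ (mod m₁): 3⁻¹ ≡ 9 (mod 13)
Find y₂ ≡ M₂⁻¹ (mod m₂): 13⁻¹ ≡ 1 (mod 3)
x = a₁·M₁·y₁ + a₂·M₂·y₂ = 5·3·9 + 1·13·1 = 148
Reduce mod 39: x ≡ 31
Check: 31 mod 13 = 5 ✓, 31 mod 3 = 1 ✓

x ≡ 31 (mod 39)


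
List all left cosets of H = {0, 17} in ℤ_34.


H = {0, 17}, |H| = 2
Number of cosets = |G|/|H| = 34/2 = 17
0 + H = {0, 17}
1 + H = {1, 18}
2 + H = {2, 19}
3 + H = {3, 20}
4 + H = {4, 21}
5 + H = {5, 22}
6 + H = {6, 23}
7 + H = {7, 24}
8 + H = {8, 25}
9 + H = {9, 26}
10 + H = {10, 27}
11 + H = {11, 28}
12 + H = {12, 29}
13 + H = {13, 30}
14 + H = {14, 31}
15 + H = {15, 32}
16 + H = {16, 33}

Cosets: 0+H={0,17}; 1+H={1,18}; 2+H={2,19}; 3+H={3,20}; 4+H={4,21}; 5+H={5,22}; 6+H={6,23}; 7+H={7,24}; 8+H={8,25}; 9+H={9,26}; 10+H={10,27}; 11+H={11,28}; 12+H={12,29}; 13+H={13,30}; 14+H={14,31}; 15+H={15,32}; 16+H={16,33}


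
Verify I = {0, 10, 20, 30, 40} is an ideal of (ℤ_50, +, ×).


Check ideal conditions for I = {0, 10, 20, 30, 40} in ℤ_50:
(1) I is an additive subgroup? Yes
(2) For r ∈ ℤ_50 and a ∈ I: r·a ∈ I? Yes

Yes, I is an ideal of ℤ_50


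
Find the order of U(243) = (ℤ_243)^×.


U(n) is the group of units mod n; |U(n)| = φ(n)
|U(243)| = φ(243) = 162

|U(243) = (ℤ_243)^×| = 162


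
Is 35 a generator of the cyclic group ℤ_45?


g generates ℤ_n iff gcd(g, n) = 1
gcd(35, 45) = 5
Since gcd = 5 ≠ 1, ⟨35⟩ has order 9 < 45, so 35 is not a generator.

No, 35 does not generate ℤ_45


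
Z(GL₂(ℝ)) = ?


Z(G) = {g ∈ G | gx = xg for all x ∈ G}
Only scalar multiples of the identity commute with all invertible matrices

Z(GL₂(ℝ)) = {aI : a ∈ ℝ, a ≠ 0}


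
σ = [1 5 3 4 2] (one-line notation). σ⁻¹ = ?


To find σ⁻¹, swap domain and range:
σ(1) = 1 → σ⁻¹(1) = 1
σ(2) = 5 → σ⁻¹(5) = 2
σ(3) = 3 → σ⁻¹(3) = 3
σ(4) = 4 → σ⁻¹(4) = 4
σ(5) = 2 → σ⁻¹(2) = 5

σ⁻¹ = [1 5 3 4 2]


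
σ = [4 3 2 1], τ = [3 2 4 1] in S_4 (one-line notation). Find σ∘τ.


σ∘τ: apply τ first, then σ
1 →τ 3 →σ 2
2 →τ 2 →σ 3
3 →τ 4 →σ 1
4 →τ 1 →σ 4

σ∘τ = [2 3 1 4]


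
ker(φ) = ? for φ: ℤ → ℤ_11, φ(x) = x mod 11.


Kernel = preimage of identity
ker(φ) = {x ∈ ℤ : x ≡ 0 (mod 11)} = 11ℤ = {0, ±11, ±22, ...}

ker(φ) = 11ℤ


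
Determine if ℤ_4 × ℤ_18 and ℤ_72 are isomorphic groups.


Comparing ℤ_4 × ℤ_18 and ℤ_72:
gcd(4,18) = 2 ≠ 1. Max element order in ℤ_4×ℤ_18 is lcm(4,18) = 36 < 72, so it has no element of order 72

No, ℤ_4 × ℤ_18 ≇ ℤ_72


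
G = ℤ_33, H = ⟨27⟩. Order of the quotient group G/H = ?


|⟨27⟩| = n / gcd(27, 33) = 33 / 3 = 11
H is normal (ℤ_33 is abelian).
|G/H| = |G| / |H| = 33 / 11 = 3

|G/H| = 3


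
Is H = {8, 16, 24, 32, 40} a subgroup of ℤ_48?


Subgroup test for H = {8, 16, 24, 32, 40} in (ℤ_48, +):
(1) 0 ∈ H? No
(2) Closure: for all a,b ∈ H, (a+b) mod 48 ∈ H? No  [counterexample: 8 + 40 = 0 ∉ H]
(3) Inverses: for all a ∈ H, -a mod 48 ∈ H? Yes

No, H is not a subgroup of ℤ_48


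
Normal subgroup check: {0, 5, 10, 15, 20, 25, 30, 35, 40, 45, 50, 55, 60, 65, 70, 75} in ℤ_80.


H = {0, 5, 10, 15, 20, 25, 30, 35, 40, 45, 50, 55, 60, 65, 70, 75} in ℤ_80
ℤ_80 is abelian; every subgroup of an abelian group is normal

Yes, normal subgroup


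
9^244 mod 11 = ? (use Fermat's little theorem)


Fermat's little theorem: if p is prime and gcd(a,p)=1, then a^(p-1) ≡ 1 (mod p)
p = 11 is prime, gcd(9,11) = 1
Reduce exponent: 244 mod 10 = 4
So 9^244 ≡ 9^4 (mod 11)
9^4 mod 11 = 5

9^244 ≡ 5 (mod 11)


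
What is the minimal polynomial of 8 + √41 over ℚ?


Let α = 8 + √41. Then α - 8 = √41, so (α - 8)² = 41, giving α² - 16α + 23 = 0. Degree 2 and α ∉ ℚ, so this is the minimal polynomial.

Minimal polynomial: x² - 16x + 23


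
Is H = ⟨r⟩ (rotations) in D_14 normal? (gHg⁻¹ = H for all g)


H = ⟨r⟩ (rotations) in D_14
The rotation subgroup ⟨r⟩ has index 2 in D_14, so it is normal

Yes, normal subgroup


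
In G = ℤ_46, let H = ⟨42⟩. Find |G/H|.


|⟨42⟩| = n / gcd(42, 46) = 46 / 2 = 23
H is normal (ℤ_46 is abelian).
|G/H| = |G| / |H| = 46 / 23 = 2

|G/H| = 2


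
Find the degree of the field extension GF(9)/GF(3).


GF(9) = GF(3^2), so the extension degree is 2

[GF(9)/GF(3)] = 2


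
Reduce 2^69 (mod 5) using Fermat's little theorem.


Fermat's little theorem: if p is prime and gcd(a,p)=1, then a^(p-1) ≡ 1 (mod p)
p = 5 is prime, gcd(2,5) = 1
Reduce exponent: 69 mod 4 = 1
So 2^69 ≡ 2^1 (mod 5)
2^1 mod 5 = 2

2^69 ≡ 2 (mod 5)


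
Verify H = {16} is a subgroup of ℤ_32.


Subgroup test for H = {16} in (ℤ_32, +):
(1) 0 ∈ H? No
(2) Closure: for all a,b ∈ H, (a+b) mod 32 ∈ H? No  [counterexample: 16 + 16 = 0 ∉ H]
(3) Inverses: for all a ∈ H, -a mod 32 ∈ H? Yes

No, H is not a subgroup of ℤ_32


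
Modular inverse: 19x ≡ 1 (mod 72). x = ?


Use the extended Euclidean algorithm to write 1 = 19·s + 72·t; then s mod 72 is the inverse.
Euclidean algorithm:
  19 = 0·72 + 19
  72 = 3·19 + 15
  19 = 1·15 + 4
  15 = 3·4 + 3
  4 = 1·3 + 1
  3 = 3·1 + 0
gcd(19,72) = 1
Back-substitution gives: 19·(19) + 72·(-5) = 1
So 19⁻¹ ≡ 19 ≡ 19 (mod 72)
Check: 19 × 19 = 361 ≡ 1 (mod 72) ✓

19⁻¹ ≡ 19 (mod 72)


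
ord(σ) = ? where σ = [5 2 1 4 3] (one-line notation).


Cycle decomposition: (1 5 3)
Cycle lengths: 3
Order = lcm(3) = 3

ord(σ) = 3


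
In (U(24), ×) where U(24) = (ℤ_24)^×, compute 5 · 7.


Operation: multiplication mod 24
5 · 7 = (a × b) mod 24 with a = 5, b = 7

5 · 7 = 11


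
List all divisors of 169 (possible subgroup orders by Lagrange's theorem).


Lagrange's theorem: |H| divides |G|
|G| = 169
Divisors of 169: 1, 13, 169

Possible subgroup orders: {1, 13, 169}


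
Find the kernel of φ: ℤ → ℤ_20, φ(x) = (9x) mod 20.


Kernel = preimage of identity
ker(φ) = {x ∈ ℤ : 9x ≡ 0 (mod 20)}. gcd(9,20) = 1, so 9x ≡ 0 (mod 20) ⟺ x ≡ 0 (mod 20/1 = 20). Hence ker(φ) = 20ℤ

ker(φ) = 20ℤ


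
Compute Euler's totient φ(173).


Factor n: 173 = 173
φ(n) = n · ∏(1 - 1/p) over distinct primes p | n
φ(173) = 173 · (1 - 1/173) = 172

φ(173) = 172


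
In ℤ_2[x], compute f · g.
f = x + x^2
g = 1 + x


Expand and collect like terms; reduce coefficients mod 2:
x^0: 0·1 = 0 ≡ 0 (mod 2)
x^1: 0·1 + 1·1 = 1 ≡ 1 (mod 2)
x^2: 1·1 + 1·1 = 2 ≡ 0 (mod 2)
x^3: 1·1 = 1 ≡ 1 (mod 2)
Result: x + x^3

f · g = x + x^3


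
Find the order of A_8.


|A_n| = n!/2 (even permutations)
|A_8| = 8!/2 = 40320/2 = 20160

|A_8| = 20160


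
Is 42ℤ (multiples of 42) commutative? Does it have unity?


42ℤ is a commutative ring under +,× but has no multiplicative identity (1 ∉ 42ℤ); it has no zero divisors, but without unity it is not an integral domain
Commutative: Yes
Integral domain: No
Has unity: No

42ℤ (multiples of 42): Commutative=Yes, Unity=No


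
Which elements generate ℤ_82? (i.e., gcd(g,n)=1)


g generates ℤ_n iff gcd(g,n) = 1
Prime factors of 82: 2, 41
Generators are g ∈ {1,...,81} not divisible by any of these primes.
Generators: {1, 3, 5, 7, 9, 11, 13, 15, 17, 19, 21, 23, 25, 27, 29, 31, 33, 35, 37, 39, 43, 45, 47, 49, 51, 53, 55, 57, 59, 61, 63, 65, 67, 69, 71, 73, 75, 77, 79, 81}
Number of generators = φ(82) = 40

Generators of ℤ_82 = {1, 3, 5, 7, 9, 11, 13, 15, 17, 19, 21, 23, 25, 27, 29, 31, 33, 35, 37, 39, 43, 45, 47, 49, 51, 53, 55, 57, 59, 61, 63, 65, 67, 69, 71, 73, 75, 77, 79, 81}


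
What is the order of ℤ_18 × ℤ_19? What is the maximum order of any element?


|ℤ_18 × ℤ_19| = 18 × 19 = 342
Max element order = lcm(18,19) = 342
Cyclic? Yes (gcd=1)

|ℤ_18×ℤ_19| = 342, max element order = 342


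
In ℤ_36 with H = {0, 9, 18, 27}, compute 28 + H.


28 + H = {28 + h (mod 36) : h ∈ H}
28+0=28, 28+9=1, 28+18=10, 28+27=19
28 + H = {1, 10, 19, 28} = 1 + H

28 + H = {1, 10, 19, 28}


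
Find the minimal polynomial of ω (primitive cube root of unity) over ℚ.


ω satisfies x² + x + 1 = 0 (the cyclotomic polynomial Φ₃)

Minimal polynomial: x² + x + 1


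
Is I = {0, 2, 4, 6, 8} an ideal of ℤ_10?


Check ideal conditions for I = {0, 2, 4, 6, 8} in ℤ_10:
(1) I is an additive subgroup? Yes
(2) For r ∈ ℤ_10 and a ∈ I: r·a ∈ I? Yes

Yes, I is an ideal of ℤ_10


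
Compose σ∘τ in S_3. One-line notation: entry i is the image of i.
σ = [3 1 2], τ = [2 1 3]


σ∘τ: apply τ first, then σ
1 →τ 2 →σ 1
2 →τ 1 →σ 3
3 →τ 3 →σ 2

σ∘τ = [1 3 2]


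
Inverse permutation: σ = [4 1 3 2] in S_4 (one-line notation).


To find σ⁻¹, swap domain and range:
σ(1) = 4 → σ⁻¹(4) = 1
σ(2) = 1 → σ⁻¹(1) = 2
σ(3) = 3 → σ⁻¹(3) = 3
σ(4) = 2 → σ⁻¹(2) = 4

σ⁻¹ = [2 4 3 1]


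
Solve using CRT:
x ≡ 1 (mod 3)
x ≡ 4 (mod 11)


m₁ = 3, m₂ = 11, gcd = 1, so CRT applies. M = m₁·m₂ = 33
Let M₁ = M/m₁ = 11, M₂ = M/m₂ = 3
Find y₁ ≡ M₁⁻¹ (mod m₁): 11⁻¹ ≡ 2 (mod 3)
Find y₂ ≡ M₂⁻¹ (mod m₂): 3⁻¹ ≡ 4 (mod 11)
x = a₁·M₁·y₁ + a₂·M₂·y₂ = 1·11·2 + 4·3·4 = 70
Reduce mod 33: x ≡ 4
Check: 4 mod 3 = 1 ✓, 4 mod 11 = 4 ✓

x ≡ 4 (mod 33)


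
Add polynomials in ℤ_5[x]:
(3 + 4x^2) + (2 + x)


Add coefficients mod 5:
x^0: 3 + 2 = 0 (mod 5)
x^1: 0 + 1 = 1 (mod 5)
x^2: 4 + 0 = 4 (mod 5)
Result: x + 4x^2

f + g = x + 4x^2


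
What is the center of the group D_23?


Z(G) = {g ∈ G | gx = xg for all x ∈ G}
For odd n, Z(D_n) = {e}: no nontrivial rotation commutes with all reflections

Z(D_23) = {e}


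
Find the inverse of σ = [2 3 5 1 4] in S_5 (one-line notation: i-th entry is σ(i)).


To find σ⁻¹, swap domain and range:
σ(1) = 2 → σ⁻¹(2) = 1
σ(2) = 3 → σ⁻¹(3) = 2
σ(3) = 5 → σ⁻¹(5) = 3
σ(4) = 1 → σ⁻¹(1) = 4
σ(5) = 4 → σ⁻¹(4) = 5

σ⁻¹ = [4 1 2 5 3]


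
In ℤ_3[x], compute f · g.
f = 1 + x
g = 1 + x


Expand and collect like terms; reduce coefficients mod 3:
x^0: 1·1 = 1 ≡ 1 (mod 3)
x^1: 1·1 + 1·1 = 2 ≡ 2 (mod 3)
x^2: 1·1 = 1 ≡ 1 (mod 3)
Result: 1 + 2x + x^2

f · g = 1 + 2x + x^2


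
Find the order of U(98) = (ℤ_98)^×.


U(n) is the group of units mod n; |U(n)| = φ(n)
|U(98)| = φ(98) = 42

|U(98) = (ℤ_98)^×| = 42


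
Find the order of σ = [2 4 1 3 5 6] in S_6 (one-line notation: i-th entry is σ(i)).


Cycle decomposition: (1 2 4 3)
Cycle lengths: 4
Order = lcm(4) = 4

ord(σ) = 4


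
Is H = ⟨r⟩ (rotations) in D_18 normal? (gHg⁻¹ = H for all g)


H = ⟨r⟩ (rotations) in D_18
The rotation subgroup ⟨r⟩ has index 2 in D_18, so it is normal

Yes, normal subgroup


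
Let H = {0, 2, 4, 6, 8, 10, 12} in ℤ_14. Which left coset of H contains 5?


5 + H = {5 + h (mod 14) : h ∈ H}
5+0=5, 5+2=7, 5+4=9, 5+6=11, 5+8=13, 5+10=1, 5+12=3
5 + H = {1, 3, 5, 7, 9, 11, 13} = 1 + H

5 + H = {1, 3, 5, 7, 9, 11, 13}


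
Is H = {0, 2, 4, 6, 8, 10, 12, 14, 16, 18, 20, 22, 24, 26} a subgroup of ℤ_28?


Subgroup test for H = {0, 2, 4, 6, 8, 10, 12, 14, 16, 18, 20, 22, 24, 26} in (ℤ_28, +):
(1) 0 ∈ H? Yes
(2) Closure: for all a,b ∈ H, (a+b) mod 28 ∈ H? Yes
(3) Inverses: for all a ∈ H, -a mod 28 ∈ H? Yes

Yes, H is a subgroup of ℤ_28


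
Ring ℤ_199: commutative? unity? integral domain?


ℤ_199 is a commutative ring with unity 1; 199 is prime, so ℤ_199 is a field (hence an integral domain)
Commutative: Yes
Integral domain: Yes
Has unity: Yes

ℤ_199: Commutative=Yes, Unity=Yes


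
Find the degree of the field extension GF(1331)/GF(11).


GF(1331) = GF(11^3), so the extension degree is 3

[GF(1331)/GF(11)] = 3


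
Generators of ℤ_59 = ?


g generates ℤ_n iff gcd(g,n) = 1
Prime factors of 59: 59
Generators are g ∈ {1,...,58} not divisible by any of these primes.
Generators: {1, 2, 3, 4, 5, 6, 7, 8, 9, 10, 11, 12, 13, 14, 15, 16, 17, 18, 19, 20, 21, 22, 23, 24, 25, 26, 27, 28, 29, 30, 31, 32, 33, 34, 35, 36, 37, 38, 39, 40, 41, 42, 43, 44, 45, 46, 47, 48, 49, 50, 51, 52, 53, 54, 55, 56, 57, 58}
Number of generators = φ(59) = 58

Generators of ℤ_59 = {1, 2, 3, 4, 5, 6, 7, 8, 9, 10, 11, 12, 13, 14, 15, 16, 17, 18, 19, 20, 21, 22, 23, 24, 25, 26, 27, 28, 29, 30, 31, 32, 33, 34, 35, 36, 37, 38, 39, 40, 41, 42, 43, 44, 45, 46, 47, 48, 49, 50, 51, 52, 53, 54, 55, 56, 57, 58}


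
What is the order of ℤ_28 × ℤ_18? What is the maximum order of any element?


|ℤ_28 × ℤ_18| = 28 × 18 = 504
Max element order = lcm(28,18) = 252
Cyclic? No (gcd=2)

|ℤ_28×ℤ_18| = 504, max element order = 252


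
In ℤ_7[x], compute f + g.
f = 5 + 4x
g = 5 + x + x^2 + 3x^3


Add coefficients mod 7:
x^0: 5 + 5 = 3 (mod 7)
x^1: 4 + 1 = 5 (mod 7)
x^2: 0 + 1 = 1 (mod 7)
x^3: 0 + 3 = 3 (mod 7)
Result: 3 + 5x + x^2 + 3x^3

f + g = 3 + 5x + x^2 + 3x^3


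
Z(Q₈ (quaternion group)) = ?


Z(G) = {g ∈ G | gx = xg for all x ∈ G}
In Q₈ = {±1, ±i, ±j, ±k}, only ±1 commute with every element

Z(Q₈ (quaternion group)) = {1, -1}


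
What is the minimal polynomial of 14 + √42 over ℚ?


Let α = 14 + √42. Then α - 14 = √42, so (α - 14)² = 42, giving α² - 28α + 154 = 0. Degree 2 and α ∉ ℚ, so this is the minimal polynomial.

Minimal polynomial: x² - 28x + 154


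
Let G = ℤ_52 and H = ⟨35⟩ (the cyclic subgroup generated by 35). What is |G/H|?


|⟨35⟩| = n / gcd(35, 52) = 52 / 1 = 52
H is normal (ℤ_52 is abelian).
|G/H| = |G| / |H| = 52 / 52 = 1

|G/H| = 1


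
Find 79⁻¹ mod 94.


Use the extended Euclidean algorithm to write 1 = 79·s + 94·t; then s mod 94 is the inverse.
Euclidean algorithm:
  79 = 0·94 + 79
  94 = 1·79 + 15
  79 = 5·15 + 4
  15 = 3·4 + 3
  4 = 1·3 + 1
  3 = 3·1 + 0
gcd(79,94) = 1
Back-substitution gives: 79·(25) + 94·(-21) = 1
So 79⁻¹ ≡ 25 ≡ 25 (mod 94)
Check: 79 × 25 = 1975 ≡ 1 (mod 94) ✓

79⁻¹ ≡ 25 (mod 94)


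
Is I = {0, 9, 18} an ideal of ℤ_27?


Check ideal conditions for I = {0, 9, 18} in ℤ_27:
(1) I is an additive subgroup? Yes
(2) For r ∈ ℤ_27 and a ∈ I: r·a ∈ I? Yes

Yes, I is an ideal of ℤ_27


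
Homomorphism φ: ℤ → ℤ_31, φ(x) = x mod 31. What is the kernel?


Kernel = preimage of identity
ker(φ) = {x ∈ ℤ : x ≡ 0 (mod 31)} = 31ℤ = {0, ±31, ±62, ...}

ker(φ) = 31ℤ


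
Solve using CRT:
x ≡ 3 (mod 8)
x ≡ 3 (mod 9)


m₁ = 8, m₂ = 9, gcd = 1, so CRT applies. M = m₁·m₂ = 72
Let M₁ = M/m₁ = 9, M₂ = M/m₂ = 8
Find y₁ ≡ M₁⁻¹ (mod m₁): 9⁻¹ ≡ 1 (mod 8)
Find y₂ ≡ M₂⁻¹ (mod m₂): 8⁻¹ ≡ 8 (mod 9)
x = a₁·M₁·y₁ + a₂·M₂·y₂ = 3·9·1 + 3·8·8 = 219
Reduce mod 72: x ≡ 3
Check: 3 mod 8 = 3 ✓, 3 mod 9 = 3 ✓

x ≡ 3 (mod 72)


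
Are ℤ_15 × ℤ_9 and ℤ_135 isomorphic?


Comparing ℤ_15 × ℤ_9 and ℤ_135:
gcd(15,9) = 3 ≠ 1. Max element order in ℤ_15×ℤ_9 is lcm(15,9) = 45 < 135, so it has no element of order 135

No, ℤ_15 × ℤ_9 ≇ ℤ_135


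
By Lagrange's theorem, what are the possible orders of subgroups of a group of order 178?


Lagrange's theorem: |H| divides |G|
|G| = 178
Divisors of 178: 1, 2, 89, 178

Possible subgroup orders: {1, 2, 89, 178}


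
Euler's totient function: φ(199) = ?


Factor n: 199 = 199
φ(n) = n · ∏(1 - 1/p) over distinct primes p | n
φ(199) = 199 · (1 - 1/199) = 198

φ(199) = 198


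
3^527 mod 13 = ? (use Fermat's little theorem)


Fermat's little theorem: if p is prime and gcd(a,p)=1, then a^(p-1) ≡ 1 (mod p)
p = 13 is prime, gcd(3,13) = 1
Reduce exponent: 527 mod 12 = 11
So 3^527 ≡ 3^11 (mod 13)
3^11 mod 13 = 9

3^527 ≡ 9 (mod 13)


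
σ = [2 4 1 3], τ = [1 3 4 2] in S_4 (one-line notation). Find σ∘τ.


σ∘τ: apply τ first, then σ
1 →τ 1 →σ 2
2 →τ 3 →σ 1
3 →τ 4 →σ 3
4 →τ 2 →σ 4

σ∘τ = [2 1 3 4]


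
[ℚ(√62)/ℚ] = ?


√62 has minimal polynomial x² - 62 (irreducible over ℚ since 62 is squarefree)

[ℚ(√62)/ℚ] = 2


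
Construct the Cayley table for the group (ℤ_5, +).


Elements: {0, 1, 2, 3, 4}
Operation: addition mod 5
Entry (a, b) = (a + b) mod 5

Cayley table:
  | 0 | 1 | 2 | 3 | 4
0 | 0 | 1 | 2 | 3 | 4
1 | 1 | 2 | 3 | 4 | 0
2 | 2 | 3 | 4 | 0 | 1
3 | 3 | 4 | 0 | 1 | 2
4 | 4 | 0 | 1 | 2 | 3


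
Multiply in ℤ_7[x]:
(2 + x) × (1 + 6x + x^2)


Expand and collect like terms; reduce coefficients mod 7:
x^0: 2·1 = 2 ≡ 2 (mod 7)
x^1: 2·6 + 1·1 = 13 ≡ 6 (mod 7)
x^2: 2·1 + 1·6 = 8 ≡ 1 (mod 7)
x^3: 1·1 = 1 ≡ 1 (mod 7)
Result: 2 + 6x + x^2 + x^3

f · g = 2 + 6x + x^2 + x^3


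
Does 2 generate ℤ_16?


g generates ℤ_n iff gcd(g, n) = 1
gcd(2, 16) = 2
Since gcd = 2 ≠ 1, ⟨2⟩ has order 8 < 16, so 2 is not a generator.

No, 2 does not generate ℤ_16


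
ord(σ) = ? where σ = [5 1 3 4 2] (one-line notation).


Cycle decomposition: (1 5 2)
Cycle lengths: 3
Order = lcm(3) = 3

ord(σ) = 3


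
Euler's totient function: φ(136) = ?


Factor n: 136 = 2^3 × 17
φ(n) = n · ∏(1 - 1/p) over distinct primes p | n
φ(136) = 136 · (1 - 1/2) · (1 - 1/17) = 64

φ(136) = 64


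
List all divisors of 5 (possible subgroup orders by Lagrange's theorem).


Lagrange's theorem: |H| divides |G|
|G| = 5
Divisors of 5: 1, 5

Possible subgroup orders: {1, 5}


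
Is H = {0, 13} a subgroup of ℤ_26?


Subgroup test for H = {0, 13} in (ℤ_26, +):
(1) 0 ∈ H? Yes
(2) Closure: for all a,b ∈ H, (a+b) mod 26 ∈ H? Yes
(3) Inverses: for all a ∈ H, -a mod 26 ∈ H? Yes

Yes, H is a subgroup of ℤ_26


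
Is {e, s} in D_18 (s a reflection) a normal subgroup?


H = {e, s} in D_18 (s a reflection)
r·s·r⁻¹ = sr⁻² ≠ s for n ≥ 3, so {e, s} is not closed under conjugation

No, not a normal subgroup
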